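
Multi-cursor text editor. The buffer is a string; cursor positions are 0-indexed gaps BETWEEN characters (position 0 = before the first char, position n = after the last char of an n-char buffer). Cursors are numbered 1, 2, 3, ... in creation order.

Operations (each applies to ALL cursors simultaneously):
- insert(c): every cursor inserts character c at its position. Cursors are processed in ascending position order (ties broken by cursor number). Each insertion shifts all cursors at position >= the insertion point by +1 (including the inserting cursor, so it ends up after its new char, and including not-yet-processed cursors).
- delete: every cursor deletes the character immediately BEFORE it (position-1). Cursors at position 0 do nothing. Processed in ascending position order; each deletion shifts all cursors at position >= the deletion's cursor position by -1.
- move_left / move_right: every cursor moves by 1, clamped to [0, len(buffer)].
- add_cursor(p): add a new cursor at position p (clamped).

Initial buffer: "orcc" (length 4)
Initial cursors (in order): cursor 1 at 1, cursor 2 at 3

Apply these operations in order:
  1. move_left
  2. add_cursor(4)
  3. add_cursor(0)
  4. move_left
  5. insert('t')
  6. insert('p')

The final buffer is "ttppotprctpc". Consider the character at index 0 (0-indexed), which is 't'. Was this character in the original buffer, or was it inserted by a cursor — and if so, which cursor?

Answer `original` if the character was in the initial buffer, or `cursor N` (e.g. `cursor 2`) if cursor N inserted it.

Answer: cursor 1

Derivation:
After op 1 (move_left): buffer="orcc" (len 4), cursors c1@0 c2@2, authorship ....
After op 2 (add_cursor(4)): buffer="orcc" (len 4), cursors c1@0 c2@2 c3@4, authorship ....
After op 3 (add_cursor(0)): buffer="orcc" (len 4), cursors c1@0 c4@0 c2@2 c3@4, authorship ....
After op 4 (move_left): buffer="orcc" (len 4), cursors c1@0 c4@0 c2@1 c3@3, authorship ....
After op 5 (insert('t')): buffer="ttotrctc" (len 8), cursors c1@2 c4@2 c2@4 c3@7, authorship 14.2..3.
After op 6 (insert('p')): buffer="ttppotprctpc" (len 12), cursors c1@4 c4@4 c2@7 c3@11, authorship 1414.22..33.
Authorship (.=original, N=cursor N): 1 4 1 4 . 2 2 . . 3 3 .
Index 0: author = 1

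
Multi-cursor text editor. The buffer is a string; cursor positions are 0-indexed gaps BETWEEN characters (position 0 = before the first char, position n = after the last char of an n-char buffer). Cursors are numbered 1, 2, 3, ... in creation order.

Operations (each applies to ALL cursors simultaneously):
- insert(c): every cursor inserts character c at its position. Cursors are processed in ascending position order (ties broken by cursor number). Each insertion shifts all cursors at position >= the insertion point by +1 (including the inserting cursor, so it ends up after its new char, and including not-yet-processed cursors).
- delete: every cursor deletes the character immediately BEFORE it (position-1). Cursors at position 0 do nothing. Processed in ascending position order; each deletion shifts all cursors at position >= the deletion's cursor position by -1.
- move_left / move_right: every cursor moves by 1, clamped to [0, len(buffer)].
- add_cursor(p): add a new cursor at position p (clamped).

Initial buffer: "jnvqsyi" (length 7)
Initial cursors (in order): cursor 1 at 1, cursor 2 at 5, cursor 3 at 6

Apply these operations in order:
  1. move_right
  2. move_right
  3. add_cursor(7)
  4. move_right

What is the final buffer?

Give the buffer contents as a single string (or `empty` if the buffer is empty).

Answer: jnvqsyi

Derivation:
After op 1 (move_right): buffer="jnvqsyi" (len 7), cursors c1@2 c2@6 c3@7, authorship .......
After op 2 (move_right): buffer="jnvqsyi" (len 7), cursors c1@3 c2@7 c3@7, authorship .......
After op 3 (add_cursor(7)): buffer="jnvqsyi" (len 7), cursors c1@3 c2@7 c3@7 c4@7, authorship .......
After op 4 (move_right): buffer="jnvqsyi" (len 7), cursors c1@4 c2@7 c3@7 c4@7, authorship .......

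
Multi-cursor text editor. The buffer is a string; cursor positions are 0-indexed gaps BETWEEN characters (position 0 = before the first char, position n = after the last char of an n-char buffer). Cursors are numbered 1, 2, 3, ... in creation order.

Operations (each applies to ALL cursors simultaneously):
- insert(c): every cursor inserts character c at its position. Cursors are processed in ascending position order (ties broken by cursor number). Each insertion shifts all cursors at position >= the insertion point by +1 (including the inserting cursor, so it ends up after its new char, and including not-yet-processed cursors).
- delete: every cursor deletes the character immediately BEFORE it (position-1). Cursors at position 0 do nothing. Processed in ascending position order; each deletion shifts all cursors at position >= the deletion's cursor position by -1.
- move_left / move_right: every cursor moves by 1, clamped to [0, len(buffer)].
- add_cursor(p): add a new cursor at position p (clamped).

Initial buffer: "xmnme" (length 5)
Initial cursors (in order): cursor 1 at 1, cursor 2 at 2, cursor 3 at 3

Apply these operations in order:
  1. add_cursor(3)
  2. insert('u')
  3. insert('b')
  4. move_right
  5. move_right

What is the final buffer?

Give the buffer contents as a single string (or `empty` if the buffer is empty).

Answer: xubmubnuubbme

Derivation:
After op 1 (add_cursor(3)): buffer="xmnme" (len 5), cursors c1@1 c2@2 c3@3 c4@3, authorship .....
After op 2 (insert('u')): buffer="xumunuume" (len 9), cursors c1@2 c2@4 c3@7 c4@7, authorship .1.2.34..
After op 3 (insert('b')): buffer="xubmubnuubbme" (len 13), cursors c1@3 c2@6 c3@11 c4@11, authorship .11.22.3434..
After op 4 (move_right): buffer="xubmubnuubbme" (len 13), cursors c1@4 c2@7 c3@12 c4@12, authorship .11.22.3434..
After op 5 (move_right): buffer="xubmubnuubbme" (len 13), cursors c1@5 c2@8 c3@13 c4@13, authorship .11.22.3434..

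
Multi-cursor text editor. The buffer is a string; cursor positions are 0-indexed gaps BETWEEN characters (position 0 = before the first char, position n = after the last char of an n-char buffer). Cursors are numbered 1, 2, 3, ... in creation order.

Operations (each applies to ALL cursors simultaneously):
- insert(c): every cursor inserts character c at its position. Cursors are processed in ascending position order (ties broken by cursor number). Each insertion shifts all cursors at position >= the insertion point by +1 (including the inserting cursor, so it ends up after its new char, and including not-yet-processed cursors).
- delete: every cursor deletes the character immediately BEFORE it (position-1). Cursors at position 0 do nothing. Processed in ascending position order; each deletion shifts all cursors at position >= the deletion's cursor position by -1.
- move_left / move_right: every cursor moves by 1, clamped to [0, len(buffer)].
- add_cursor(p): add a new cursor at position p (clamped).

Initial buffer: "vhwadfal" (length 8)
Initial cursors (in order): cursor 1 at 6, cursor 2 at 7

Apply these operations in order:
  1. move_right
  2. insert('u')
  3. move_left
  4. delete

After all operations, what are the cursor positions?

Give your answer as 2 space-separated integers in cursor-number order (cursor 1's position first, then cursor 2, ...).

After op 1 (move_right): buffer="vhwadfal" (len 8), cursors c1@7 c2@8, authorship ........
After op 2 (insert('u')): buffer="vhwadfaulu" (len 10), cursors c1@8 c2@10, authorship .......1.2
After op 3 (move_left): buffer="vhwadfaulu" (len 10), cursors c1@7 c2@9, authorship .......1.2
After op 4 (delete): buffer="vhwadfuu" (len 8), cursors c1@6 c2@7, authorship ......12

Answer: 6 7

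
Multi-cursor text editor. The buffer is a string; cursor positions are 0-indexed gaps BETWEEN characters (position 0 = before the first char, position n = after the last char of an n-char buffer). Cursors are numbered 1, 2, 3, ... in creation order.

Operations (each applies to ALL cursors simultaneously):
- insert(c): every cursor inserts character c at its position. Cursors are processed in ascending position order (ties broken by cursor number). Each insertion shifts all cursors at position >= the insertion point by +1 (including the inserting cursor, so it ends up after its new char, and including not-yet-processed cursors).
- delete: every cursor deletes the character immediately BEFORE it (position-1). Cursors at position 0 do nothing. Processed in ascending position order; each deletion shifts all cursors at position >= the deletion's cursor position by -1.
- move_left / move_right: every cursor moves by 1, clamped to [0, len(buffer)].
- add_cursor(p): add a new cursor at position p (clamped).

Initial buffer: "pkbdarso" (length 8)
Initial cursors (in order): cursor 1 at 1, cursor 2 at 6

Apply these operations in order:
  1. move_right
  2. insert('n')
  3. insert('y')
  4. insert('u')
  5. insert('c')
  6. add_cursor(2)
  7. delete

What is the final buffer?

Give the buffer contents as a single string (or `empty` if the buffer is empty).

Answer: pnyubdarsnyuo

Derivation:
After op 1 (move_right): buffer="pkbdarso" (len 8), cursors c1@2 c2@7, authorship ........
After op 2 (insert('n')): buffer="pknbdarsno" (len 10), cursors c1@3 c2@9, authorship ..1.....2.
After op 3 (insert('y')): buffer="pknybdarsnyo" (len 12), cursors c1@4 c2@11, authorship ..11.....22.
After op 4 (insert('u')): buffer="pknyubdarsnyuo" (len 14), cursors c1@5 c2@13, authorship ..111.....222.
After op 5 (insert('c')): buffer="pknyucbdarsnyuco" (len 16), cursors c1@6 c2@15, authorship ..1111.....2222.
After op 6 (add_cursor(2)): buffer="pknyucbdarsnyuco" (len 16), cursors c3@2 c1@6 c2@15, authorship ..1111.....2222.
After op 7 (delete): buffer="pnyubdarsnyuo" (len 13), cursors c3@1 c1@4 c2@12, authorship .111.....222.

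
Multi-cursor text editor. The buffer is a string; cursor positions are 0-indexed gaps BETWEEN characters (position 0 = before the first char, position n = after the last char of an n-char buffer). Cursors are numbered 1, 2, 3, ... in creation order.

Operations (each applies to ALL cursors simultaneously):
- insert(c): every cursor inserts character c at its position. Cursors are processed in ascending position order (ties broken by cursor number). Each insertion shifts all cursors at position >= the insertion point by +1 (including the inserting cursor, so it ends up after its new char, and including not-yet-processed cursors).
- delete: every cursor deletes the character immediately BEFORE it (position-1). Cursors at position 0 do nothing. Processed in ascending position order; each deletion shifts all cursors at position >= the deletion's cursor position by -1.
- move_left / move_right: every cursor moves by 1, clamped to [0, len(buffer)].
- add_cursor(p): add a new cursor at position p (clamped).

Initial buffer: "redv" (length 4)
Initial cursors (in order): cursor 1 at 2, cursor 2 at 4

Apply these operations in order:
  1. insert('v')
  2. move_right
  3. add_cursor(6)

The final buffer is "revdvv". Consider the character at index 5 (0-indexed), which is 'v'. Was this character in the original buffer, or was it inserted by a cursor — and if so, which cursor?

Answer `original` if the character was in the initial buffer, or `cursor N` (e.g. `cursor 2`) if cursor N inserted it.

After op 1 (insert('v')): buffer="revdvv" (len 6), cursors c1@3 c2@6, authorship ..1..2
After op 2 (move_right): buffer="revdvv" (len 6), cursors c1@4 c2@6, authorship ..1..2
After op 3 (add_cursor(6)): buffer="revdvv" (len 6), cursors c1@4 c2@6 c3@6, authorship ..1..2
Authorship (.=original, N=cursor N): . . 1 . . 2
Index 5: author = 2

Answer: cursor 2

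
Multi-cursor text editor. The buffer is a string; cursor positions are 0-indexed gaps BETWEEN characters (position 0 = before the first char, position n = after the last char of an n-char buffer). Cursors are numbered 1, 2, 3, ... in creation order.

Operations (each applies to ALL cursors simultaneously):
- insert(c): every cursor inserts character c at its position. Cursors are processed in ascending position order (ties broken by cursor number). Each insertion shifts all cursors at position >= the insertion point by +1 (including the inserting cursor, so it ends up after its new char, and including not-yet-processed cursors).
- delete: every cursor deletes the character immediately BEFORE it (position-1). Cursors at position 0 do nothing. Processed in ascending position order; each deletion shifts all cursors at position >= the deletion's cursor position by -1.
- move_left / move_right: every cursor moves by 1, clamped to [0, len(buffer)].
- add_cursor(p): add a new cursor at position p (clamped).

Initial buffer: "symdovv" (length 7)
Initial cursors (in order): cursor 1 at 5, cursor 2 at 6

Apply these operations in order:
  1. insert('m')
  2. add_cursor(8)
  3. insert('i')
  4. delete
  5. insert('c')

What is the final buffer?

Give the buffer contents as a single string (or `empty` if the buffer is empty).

Answer: symdomcvmccv

Derivation:
After op 1 (insert('m')): buffer="symdomvmv" (len 9), cursors c1@6 c2@8, authorship .....1.2.
After op 2 (add_cursor(8)): buffer="symdomvmv" (len 9), cursors c1@6 c2@8 c3@8, authorship .....1.2.
After op 3 (insert('i')): buffer="symdomivmiiv" (len 12), cursors c1@7 c2@11 c3@11, authorship .....11.223.
After op 4 (delete): buffer="symdomvmv" (len 9), cursors c1@6 c2@8 c3@8, authorship .....1.2.
After op 5 (insert('c')): buffer="symdomcvmccv" (len 12), cursors c1@7 c2@11 c3@11, authorship .....11.223.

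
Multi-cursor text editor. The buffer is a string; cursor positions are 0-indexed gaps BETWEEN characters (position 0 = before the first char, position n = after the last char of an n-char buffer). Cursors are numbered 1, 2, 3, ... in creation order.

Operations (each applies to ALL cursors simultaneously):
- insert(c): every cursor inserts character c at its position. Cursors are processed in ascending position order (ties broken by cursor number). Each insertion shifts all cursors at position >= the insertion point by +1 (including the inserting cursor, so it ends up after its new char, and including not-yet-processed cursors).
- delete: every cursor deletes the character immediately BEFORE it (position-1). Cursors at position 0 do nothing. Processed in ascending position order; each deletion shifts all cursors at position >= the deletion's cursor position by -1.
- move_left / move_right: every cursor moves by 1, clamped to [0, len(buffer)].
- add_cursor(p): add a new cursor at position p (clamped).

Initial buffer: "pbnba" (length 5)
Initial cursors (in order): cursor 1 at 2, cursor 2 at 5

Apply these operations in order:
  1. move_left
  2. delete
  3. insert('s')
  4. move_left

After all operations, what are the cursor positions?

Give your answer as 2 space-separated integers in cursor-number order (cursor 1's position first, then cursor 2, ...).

After op 1 (move_left): buffer="pbnba" (len 5), cursors c1@1 c2@4, authorship .....
After op 2 (delete): buffer="bna" (len 3), cursors c1@0 c2@2, authorship ...
After op 3 (insert('s')): buffer="sbnsa" (len 5), cursors c1@1 c2@4, authorship 1..2.
After op 4 (move_left): buffer="sbnsa" (len 5), cursors c1@0 c2@3, authorship 1..2.

Answer: 0 3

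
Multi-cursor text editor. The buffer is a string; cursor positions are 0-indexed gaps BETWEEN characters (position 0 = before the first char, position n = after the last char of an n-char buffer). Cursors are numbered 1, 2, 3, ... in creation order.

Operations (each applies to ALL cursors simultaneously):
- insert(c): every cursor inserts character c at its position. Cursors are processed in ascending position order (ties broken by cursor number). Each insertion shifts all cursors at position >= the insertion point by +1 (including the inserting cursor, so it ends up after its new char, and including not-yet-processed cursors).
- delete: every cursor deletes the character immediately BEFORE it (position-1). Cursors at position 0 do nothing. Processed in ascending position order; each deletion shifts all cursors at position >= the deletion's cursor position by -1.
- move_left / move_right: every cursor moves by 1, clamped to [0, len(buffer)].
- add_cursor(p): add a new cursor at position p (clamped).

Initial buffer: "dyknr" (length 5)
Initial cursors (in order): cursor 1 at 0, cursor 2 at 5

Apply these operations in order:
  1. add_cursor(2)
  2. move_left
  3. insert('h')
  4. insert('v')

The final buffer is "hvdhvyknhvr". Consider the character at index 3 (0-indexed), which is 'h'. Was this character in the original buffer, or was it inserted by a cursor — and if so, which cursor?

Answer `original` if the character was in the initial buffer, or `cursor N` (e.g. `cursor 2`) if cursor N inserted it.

After op 1 (add_cursor(2)): buffer="dyknr" (len 5), cursors c1@0 c3@2 c2@5, authorship .....
After op 2 (move_left): buffer="dyknr" (len 5), cursors c1@0 c3@1 c2@4, authorship .....
After op 3 (insert('h')): buffer="hdhyknhr" (len 8), cursors c1@1 c3@3 c2@7, authorship 1.3...2.
After op 4 (insert('v')): buffer="hvdhvyknhvr" (len 11), cursors c1@2 c3@5 c2@10, authorship 11.33...22.
Authorship (.=original, N=cursor N): 1 1 . 3 3 . . . 2 2 .
Index 3: author = 3

Answer: cursor 3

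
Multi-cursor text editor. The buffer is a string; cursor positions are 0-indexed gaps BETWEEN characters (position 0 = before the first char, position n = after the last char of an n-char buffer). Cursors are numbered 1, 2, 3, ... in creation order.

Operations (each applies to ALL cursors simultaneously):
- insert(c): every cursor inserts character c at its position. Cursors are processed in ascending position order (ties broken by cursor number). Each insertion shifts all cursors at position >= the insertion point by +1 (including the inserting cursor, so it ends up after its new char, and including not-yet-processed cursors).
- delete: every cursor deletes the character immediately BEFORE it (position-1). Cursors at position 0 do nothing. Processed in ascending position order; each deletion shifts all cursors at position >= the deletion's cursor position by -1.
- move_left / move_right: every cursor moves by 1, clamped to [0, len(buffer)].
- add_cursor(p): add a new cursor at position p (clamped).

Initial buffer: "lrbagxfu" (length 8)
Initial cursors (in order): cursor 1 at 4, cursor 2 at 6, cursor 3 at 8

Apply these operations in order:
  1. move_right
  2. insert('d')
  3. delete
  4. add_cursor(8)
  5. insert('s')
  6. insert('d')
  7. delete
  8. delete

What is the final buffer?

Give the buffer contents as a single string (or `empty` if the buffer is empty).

Answer: lrbagxfu

Derivation:
After op 1 (move_right): buffer="lrbagxfu" (len 8), cursors c1@5 c2@7 c3@8, authorship ........
After op 2 (insert('d')): buffer="lrbagdxfdud" (len 11), cursors c1@6 c2@9 c3@11, authorship .....1..2.3
After op 3 (delete): buffer="lrbagxfu" (len 8), cursors c1@5 c2@7 c3@8, authorship ........
After op 4 (add_cursor(8)): buffer="lrbagxfu" (len 8), cursors c1@5 c2@7 c3@8 c4@8, authorship ........
After op 5 (insert('s')): buffer="lrbagsxfsuss" (len 12), cursors c1@6 c2@9 c3@12 c4@12, authorship .....1..2.34
After op 6 (insert('d')): buffer="lrbagsdxfsdussdd" (len 16), cursors c1@7 c2@11 c3@16 c4@16, authorship .....11..22.3434
After op 7 (delete): buffer="lrbagsxfsuss" (len 12), cursors c1@6 c2@9 c3@12 c4@12, authorship .....1..2.34
After op 8 (delete): buffer="lrbagxfu" (len 8), cursors c1@5 c2@7 c3@8 c4@8, authorship ........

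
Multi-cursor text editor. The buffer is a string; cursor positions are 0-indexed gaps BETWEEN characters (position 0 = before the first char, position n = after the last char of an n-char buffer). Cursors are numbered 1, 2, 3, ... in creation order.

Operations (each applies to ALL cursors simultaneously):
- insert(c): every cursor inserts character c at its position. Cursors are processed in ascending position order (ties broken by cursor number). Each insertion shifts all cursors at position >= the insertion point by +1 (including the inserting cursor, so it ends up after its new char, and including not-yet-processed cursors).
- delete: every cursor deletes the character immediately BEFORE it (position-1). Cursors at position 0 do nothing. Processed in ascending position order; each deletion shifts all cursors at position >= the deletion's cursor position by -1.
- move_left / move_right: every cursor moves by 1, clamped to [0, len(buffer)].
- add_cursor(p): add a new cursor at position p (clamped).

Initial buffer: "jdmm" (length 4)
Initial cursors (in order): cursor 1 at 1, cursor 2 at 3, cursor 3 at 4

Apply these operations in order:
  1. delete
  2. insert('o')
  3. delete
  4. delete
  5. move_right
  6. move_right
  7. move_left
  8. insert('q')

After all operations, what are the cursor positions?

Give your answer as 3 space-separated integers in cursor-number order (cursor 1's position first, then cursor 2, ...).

After op 1 (delete): buffer="d" (len 1), cursors c1@0 c2@1 c3@1, authorship .
After op 2 (insert('o')): buffer="odoo" (len 4), cursors c1@1 c2@4 c3@4, authorship 1.23
After op 3 (delete): buffer="d" (len 1), cursors c1@0 c2@1 c3@1, authorship .
After op 4 (delete): buffer="" (len 0), cursors c1@0 c2@0 c3@0, authorship 
After op 5 (move_right): buffer="" (len 0), cursors c1@0 c2@0 c3@0, authorship 
After op 6 (move_right): buffer="" (len 0), cursors c1@0 c2@0 c3@0, authorship 
After op 7 (move_left): buffer="" (len 0), cursors c1@0 c2@0 c3@0, authorship 
After op 8 (insert('q')): buffer="qqq" (len 3), cursors c1@3 c2@3 c3@3, authorship 123

Answer: 3 3 3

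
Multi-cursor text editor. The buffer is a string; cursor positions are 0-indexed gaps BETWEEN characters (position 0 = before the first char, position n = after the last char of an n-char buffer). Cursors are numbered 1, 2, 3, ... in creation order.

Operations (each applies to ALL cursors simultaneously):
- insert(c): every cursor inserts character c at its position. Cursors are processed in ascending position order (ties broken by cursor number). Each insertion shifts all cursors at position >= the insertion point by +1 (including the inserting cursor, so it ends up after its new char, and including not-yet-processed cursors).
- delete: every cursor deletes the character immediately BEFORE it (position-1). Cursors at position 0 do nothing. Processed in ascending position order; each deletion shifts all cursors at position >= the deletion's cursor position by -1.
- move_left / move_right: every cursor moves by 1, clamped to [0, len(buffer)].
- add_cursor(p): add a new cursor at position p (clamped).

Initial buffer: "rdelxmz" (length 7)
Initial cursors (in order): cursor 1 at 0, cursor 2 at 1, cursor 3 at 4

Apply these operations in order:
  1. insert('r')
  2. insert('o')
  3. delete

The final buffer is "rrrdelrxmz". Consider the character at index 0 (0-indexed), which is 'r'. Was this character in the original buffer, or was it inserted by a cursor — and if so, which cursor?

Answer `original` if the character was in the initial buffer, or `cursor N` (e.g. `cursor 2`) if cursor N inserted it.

After op 1 (insert('r')): buffer="rrrdelrxmz" (len 10), cursors c1@1 c2@3 c3@7, authorship 1.2...3...
After op 2 (insert('o')): buffer="rorrodelroxmz" (len 13), cursors c1@2 c2@5 c3@10, authorship 11.22...33...
After op 3 (delete): buffer="rrrdelrxmz" (len 10), cursors c1@1 c2@3 c3@7, authorship 1.2...3...
Authorship (.=original, N=cursor N): 1 . 2 . . . 3 . . .
Index 0: author = 1

Answer: cursor 1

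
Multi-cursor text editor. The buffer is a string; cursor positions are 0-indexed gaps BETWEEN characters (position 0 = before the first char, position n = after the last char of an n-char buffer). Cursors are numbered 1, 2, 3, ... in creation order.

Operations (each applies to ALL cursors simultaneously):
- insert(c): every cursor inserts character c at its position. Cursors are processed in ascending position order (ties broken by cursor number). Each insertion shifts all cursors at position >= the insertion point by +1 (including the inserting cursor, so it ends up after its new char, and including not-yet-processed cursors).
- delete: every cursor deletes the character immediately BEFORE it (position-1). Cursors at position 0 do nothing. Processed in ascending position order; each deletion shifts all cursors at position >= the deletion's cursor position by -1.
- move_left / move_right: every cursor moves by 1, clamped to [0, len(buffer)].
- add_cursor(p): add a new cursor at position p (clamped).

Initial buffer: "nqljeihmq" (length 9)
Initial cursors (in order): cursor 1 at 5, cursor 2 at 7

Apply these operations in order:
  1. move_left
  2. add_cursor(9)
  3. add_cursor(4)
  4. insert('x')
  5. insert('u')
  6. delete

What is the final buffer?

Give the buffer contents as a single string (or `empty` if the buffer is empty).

After op 1 (move_left): buffer="nqljeihmq" (len 9), cursors c1@4 c2@6, authorship .........
After op 2 (add_cursor(9)): buffer="nqljeihmq" (len 9), cursors c1@4 c2@6 c3@9, authorship .........
After op 3 (add_cursor(4)): buffer="nqljeihmq" (len 9), cursors c1@4 c4@4 c2@6 c3@9, authorship .........
After op 4 (insert('x')): buffer="nqljxxeixhmqx" (len 13), cursors c1@6 c4@6 c2@9 c3@13, authorship ....14..2...3
After op 5 (insert('u')): buffer="nqljxxuueixuhmqxu" (len 17), cursors c1@8 c4@8 c2@12 c3@17, authorship ....1414..22...33
After op 6 (delete): buffer="nqljxxeixhmqx" (len 13), cursors c1@6 c4@6 c2@9 c3@13, authorship ....14..2...3

Answer: nqljxxeixhmqx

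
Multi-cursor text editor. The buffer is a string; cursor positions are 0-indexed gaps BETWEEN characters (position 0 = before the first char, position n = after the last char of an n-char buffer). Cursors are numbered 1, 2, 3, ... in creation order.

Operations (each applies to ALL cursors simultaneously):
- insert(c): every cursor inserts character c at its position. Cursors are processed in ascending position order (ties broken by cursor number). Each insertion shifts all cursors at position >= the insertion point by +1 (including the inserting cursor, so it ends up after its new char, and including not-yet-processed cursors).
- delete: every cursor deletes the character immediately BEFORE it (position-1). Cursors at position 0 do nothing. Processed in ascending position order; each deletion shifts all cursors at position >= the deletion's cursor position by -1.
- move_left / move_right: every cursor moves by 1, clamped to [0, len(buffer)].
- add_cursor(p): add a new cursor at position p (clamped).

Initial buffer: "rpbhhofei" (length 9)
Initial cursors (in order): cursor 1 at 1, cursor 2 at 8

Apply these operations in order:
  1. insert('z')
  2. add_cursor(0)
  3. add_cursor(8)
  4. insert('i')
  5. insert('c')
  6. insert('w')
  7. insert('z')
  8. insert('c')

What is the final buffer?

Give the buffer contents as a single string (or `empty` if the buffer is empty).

Answer: icwzcrzicwzcpbhhoficwzcezicwzci

Derivation:
After op 1 (insert('z')): buffer="rzpbhhofezi" (len 11), cursors c1@2 c2@10, authorship .1.......2.
After op 2 (add_cursor(0)): buffer="rzpbhhofezi" (len 11), cursors c3@0 c1@2 c2@10, authorship .1.......2.
After op 3 (add_cursor(8)): buffer="rzpbhhofezi" (len 11), cursors c3@0 c1@2 c4@8 c2@10, authorship .1.......2.
After op 4 (insert('i')): buffer="irzipbhhofiezii" (len 15), cursors c3@1 c1@4 c4@11 c2@14, authorship 3.11......4.22.
After op 5 (insert('c')): buffer="icrzicpbhhoficezici" (len 19), cursors c3@2 c1@6 c4@14 c2@18, authorship 33.111......44.222.
After op 6 (insert('w')): buffer="icwrzicwpbhhoficwezicwi" (len 23), cursors c3@3 c1@8 c4@17 c2@22, authorship 333.1111......444.2222.
After op 7 (insert('z')): buffer="icwzrzicwzpbhhoficwzezicwzi" (len 27), cursors c3@4 c1@10 c4@20 c2@26, authorship 3333.11111......4444.22222.
After op 8 (insert('c')): buffer="icwzcrzicwzcpbhhoficwzcezicwzci" (len 31), cursors c3@5 c1@12 c4@23 c2@30, authorship 33333.111111......44444.222222.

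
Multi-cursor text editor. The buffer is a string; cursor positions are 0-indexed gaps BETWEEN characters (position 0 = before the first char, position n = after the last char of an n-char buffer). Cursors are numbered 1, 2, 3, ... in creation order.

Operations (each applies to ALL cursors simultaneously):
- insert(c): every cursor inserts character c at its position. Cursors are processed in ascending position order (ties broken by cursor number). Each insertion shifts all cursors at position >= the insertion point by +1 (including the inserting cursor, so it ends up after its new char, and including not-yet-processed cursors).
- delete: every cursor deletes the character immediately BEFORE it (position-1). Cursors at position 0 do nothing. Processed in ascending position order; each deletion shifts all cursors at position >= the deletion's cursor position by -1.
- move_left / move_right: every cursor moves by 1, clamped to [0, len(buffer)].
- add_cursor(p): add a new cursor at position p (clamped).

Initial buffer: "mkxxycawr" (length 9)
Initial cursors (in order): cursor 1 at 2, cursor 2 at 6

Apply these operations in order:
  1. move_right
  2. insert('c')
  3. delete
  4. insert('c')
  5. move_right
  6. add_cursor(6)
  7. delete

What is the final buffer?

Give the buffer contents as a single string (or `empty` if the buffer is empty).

Answer: mkxccacr

Derivation:
After op 1 (move_right): buffer="mkxxycawr" (len 9), cursors c1@3 c2@7, authorship .........
After op 2 (insert('c')): buffer="mkxcxycacwr" (len 11), cursors c1@4 c2@9, authorship ...1....2..
After op 3 (delete): buffer="mkxxycawr" (len 9), cursors c1@3 c2@7, authorship .........
After op 4 (insert('c')): buffer="mkxcxycacwr" (len 11), cursors c1@4 c2@9, authorship ...1....2..
After op 5 (move_right): buffer="mkxcxycacwr" (len 11), cursors c1@5 c2@10, authorship ...1....2..
After op 6 (add_cursor(6)): buffer="mkxcxycacwr" (len 11), cursors c1@5 c3@6 c2@10, authorship ...1....2..
After op 7 (delete): buffer="mkxccacr" (len 8), cursors c1@4 c3@4 c2@7, authorship ...1..2.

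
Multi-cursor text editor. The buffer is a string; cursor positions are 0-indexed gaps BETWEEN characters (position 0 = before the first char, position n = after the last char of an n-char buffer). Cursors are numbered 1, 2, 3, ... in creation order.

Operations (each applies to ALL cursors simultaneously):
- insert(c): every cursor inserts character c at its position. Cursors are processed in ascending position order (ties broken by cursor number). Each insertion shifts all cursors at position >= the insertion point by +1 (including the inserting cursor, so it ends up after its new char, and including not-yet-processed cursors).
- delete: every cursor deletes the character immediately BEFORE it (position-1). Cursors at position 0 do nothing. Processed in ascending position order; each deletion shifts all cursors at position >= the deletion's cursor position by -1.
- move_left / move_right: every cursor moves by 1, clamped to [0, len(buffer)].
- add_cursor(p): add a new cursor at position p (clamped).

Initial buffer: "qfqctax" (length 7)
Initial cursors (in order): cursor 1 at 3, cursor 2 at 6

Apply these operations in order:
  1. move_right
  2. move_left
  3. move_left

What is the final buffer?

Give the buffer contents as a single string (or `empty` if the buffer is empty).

After op 1 (move_right): buffer="qfqctax" (len 7), cursors c1@4 c2@7, authorship .......
After op 2 (move_left): buffer="qfqctax" (len 7), cursors c1@3 c2@6, authorship .......
After op 3 (move_left): buffer="qfqctax" (len 7), cursors c1@2 c2@5, authorship .......

Answer: qfqctax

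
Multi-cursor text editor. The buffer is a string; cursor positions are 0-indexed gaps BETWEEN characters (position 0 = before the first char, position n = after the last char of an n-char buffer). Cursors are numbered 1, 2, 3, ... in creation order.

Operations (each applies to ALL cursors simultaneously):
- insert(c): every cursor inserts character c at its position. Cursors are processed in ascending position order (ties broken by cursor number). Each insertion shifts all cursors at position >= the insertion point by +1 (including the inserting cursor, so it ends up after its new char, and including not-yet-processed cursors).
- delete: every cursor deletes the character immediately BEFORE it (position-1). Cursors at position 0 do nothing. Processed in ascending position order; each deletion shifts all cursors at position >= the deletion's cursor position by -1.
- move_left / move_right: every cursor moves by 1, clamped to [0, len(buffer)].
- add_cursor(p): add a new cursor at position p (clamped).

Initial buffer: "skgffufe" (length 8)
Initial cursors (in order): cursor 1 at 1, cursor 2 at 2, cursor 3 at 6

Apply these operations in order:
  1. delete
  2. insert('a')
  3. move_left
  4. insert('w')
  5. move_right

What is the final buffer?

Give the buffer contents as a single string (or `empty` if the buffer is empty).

Answer: awwagffwafe

Derivation:
After op 1 (delete): buffer="gfffe" (len 5), cursors c1@0 c2@0 c3@3, authorship .....
After op 2 (insert('a')): buffer="aagffafe" (len 8), cursors c1@2 c2@2 c3@6, authorship 12...3..
After op 3 (move_left): buffer="aagffafe" (len 8), cursors c1@1 c2@1 c3@5, authorship 12...3..
After op 4 (insert('w')): buffer="awwagffwafe" (len 11), cursors c1@3 c2@3 c3@8, authorship 1122...33..
After op 5 (move_right): buffer="awwagffwafe" (len 11), cursors c1@4 c2@4 c3@9, authorship 1122...33..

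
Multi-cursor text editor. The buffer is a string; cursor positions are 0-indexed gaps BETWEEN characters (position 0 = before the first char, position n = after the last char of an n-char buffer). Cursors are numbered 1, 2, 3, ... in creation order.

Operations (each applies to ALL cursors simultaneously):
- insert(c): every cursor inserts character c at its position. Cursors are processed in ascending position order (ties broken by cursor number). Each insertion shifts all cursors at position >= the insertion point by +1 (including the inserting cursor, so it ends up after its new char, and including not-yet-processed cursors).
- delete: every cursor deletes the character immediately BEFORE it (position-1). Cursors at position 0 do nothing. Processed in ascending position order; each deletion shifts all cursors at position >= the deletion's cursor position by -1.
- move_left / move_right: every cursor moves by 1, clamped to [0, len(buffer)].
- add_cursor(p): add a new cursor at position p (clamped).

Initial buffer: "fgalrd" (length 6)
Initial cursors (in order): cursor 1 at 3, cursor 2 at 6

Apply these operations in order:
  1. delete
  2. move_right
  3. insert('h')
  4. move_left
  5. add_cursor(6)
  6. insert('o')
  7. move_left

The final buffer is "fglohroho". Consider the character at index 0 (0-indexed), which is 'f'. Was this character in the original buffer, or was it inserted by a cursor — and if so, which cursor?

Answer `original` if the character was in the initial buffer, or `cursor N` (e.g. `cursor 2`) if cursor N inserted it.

After op 1 (delete): buffer="fglr" (len 4), cursors c1@2 c2@4, authorship ....
After op 2 (move_right): buffer="fglr" (len 4), cursors c1@3 c2@4, authorship ....
After op 3 (insert('h')): buffer="fglhrh" (len 6), cursors c1@4 c2@6, authorship ...1.2
After op 4 (move_left): buffer="fglhrh" (len 6), cursors c1@3 c2@5, authorship ...1.2
After op 5 (add_cursor(6)): buffer="fglhrh" (len 6), cursors c1@3 c2@5 c3@6, authorship ...1.2
After op 6 (insert('o')): buffer="fglohroho" (len 9), cursors c1@4 c2@7 c3@9, authorship ...11.223
After op 7 (move_left): buffer="fglohroho" (len 9), cursors c1@3 c2@6 c3@8, authorship ...11.223
Authorship (.=original, N=cursor N): . . . 1 1 . 2 2 3
Index 0: author = original

Answer: original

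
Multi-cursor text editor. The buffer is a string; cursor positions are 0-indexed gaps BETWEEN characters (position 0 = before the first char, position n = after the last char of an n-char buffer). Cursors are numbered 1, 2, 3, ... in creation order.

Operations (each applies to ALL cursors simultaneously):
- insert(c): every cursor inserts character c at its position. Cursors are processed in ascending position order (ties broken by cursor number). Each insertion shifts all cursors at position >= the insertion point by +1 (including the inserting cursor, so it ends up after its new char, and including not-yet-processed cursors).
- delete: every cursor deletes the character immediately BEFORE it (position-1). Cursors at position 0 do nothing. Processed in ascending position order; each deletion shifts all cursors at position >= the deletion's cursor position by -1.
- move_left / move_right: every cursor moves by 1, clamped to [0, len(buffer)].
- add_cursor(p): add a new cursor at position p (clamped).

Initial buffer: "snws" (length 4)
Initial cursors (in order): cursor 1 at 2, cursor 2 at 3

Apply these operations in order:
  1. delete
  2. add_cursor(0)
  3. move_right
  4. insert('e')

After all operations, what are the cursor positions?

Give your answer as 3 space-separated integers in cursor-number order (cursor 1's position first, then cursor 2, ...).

After op 1 (delete): buffer="ss" (len 2), cursors c1@1 c2@1, authorship ..
After op 2 (add_cursor(0)): buffer="ss" (len 2), cursors c3@0 c1@1 c2@1, authorship ..
After op 3 (move_right): buffer="ss" (len 2), cursors c3@1 c1@2 c2@2, authorship ..
After op 4 (insert('e')): buffer="sesee" (len 5), cursors c3@2 c1@5 c2@5, authorship .3.12

Answer: 5 5 2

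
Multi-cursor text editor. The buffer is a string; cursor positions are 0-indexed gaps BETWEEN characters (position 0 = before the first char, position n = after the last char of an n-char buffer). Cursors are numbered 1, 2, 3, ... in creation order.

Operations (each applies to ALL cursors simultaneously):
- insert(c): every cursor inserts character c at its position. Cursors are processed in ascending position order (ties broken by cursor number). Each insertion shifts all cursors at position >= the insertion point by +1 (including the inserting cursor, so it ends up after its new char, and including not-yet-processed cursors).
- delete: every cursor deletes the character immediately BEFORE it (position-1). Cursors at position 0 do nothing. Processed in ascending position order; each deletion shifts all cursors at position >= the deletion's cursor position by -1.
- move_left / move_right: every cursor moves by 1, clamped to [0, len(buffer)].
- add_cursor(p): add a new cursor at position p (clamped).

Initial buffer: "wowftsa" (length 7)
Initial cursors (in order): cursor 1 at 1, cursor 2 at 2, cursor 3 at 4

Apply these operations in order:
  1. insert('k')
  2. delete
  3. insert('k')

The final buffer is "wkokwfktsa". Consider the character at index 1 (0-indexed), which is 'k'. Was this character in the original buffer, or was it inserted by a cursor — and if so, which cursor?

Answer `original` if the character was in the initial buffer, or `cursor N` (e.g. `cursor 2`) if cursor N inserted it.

After op 1 (insert('k')): buffer="wkokwfktsa" (len 10), cursors c1@2 c2@4 c3@7, authorship .1.2..3...
After op 2 (delete): buffer="wowftsa" (len 7), cursors c1@1 c2@2 c3@4, authorship .......
After op 3 (insert('k')): buffer="wkokwfktsa" (len 10), cursors c1@2 c2@4 c3@7, authorship .1.2..3...
Authorship (.=original, N=cursor N): . 1 . 2 . . 3 . . .
Index 1: author = 1

Answer: cursor 1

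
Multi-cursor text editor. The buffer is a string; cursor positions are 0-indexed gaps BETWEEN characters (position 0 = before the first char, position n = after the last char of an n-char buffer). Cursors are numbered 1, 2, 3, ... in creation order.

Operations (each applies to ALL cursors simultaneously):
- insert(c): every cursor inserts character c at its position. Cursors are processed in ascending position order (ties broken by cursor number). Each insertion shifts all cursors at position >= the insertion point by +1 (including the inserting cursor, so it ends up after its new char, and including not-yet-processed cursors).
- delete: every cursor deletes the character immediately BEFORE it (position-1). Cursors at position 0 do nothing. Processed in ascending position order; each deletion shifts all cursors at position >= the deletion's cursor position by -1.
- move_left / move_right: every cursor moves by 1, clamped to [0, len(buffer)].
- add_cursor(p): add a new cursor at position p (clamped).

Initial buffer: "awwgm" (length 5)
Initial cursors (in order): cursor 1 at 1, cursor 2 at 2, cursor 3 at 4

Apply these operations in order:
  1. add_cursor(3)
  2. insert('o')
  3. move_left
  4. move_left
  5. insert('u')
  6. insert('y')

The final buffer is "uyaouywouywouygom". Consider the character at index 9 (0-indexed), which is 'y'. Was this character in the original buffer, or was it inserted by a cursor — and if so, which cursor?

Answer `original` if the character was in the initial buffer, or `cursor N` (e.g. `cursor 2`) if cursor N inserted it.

After op 1 (add_cursor(3)): buffer="awwgm" (len 5), cursors c1@1 c2@2 c4@3 c3@4, authorship .....
After op 2 (insert('o')): buffer="aowowogom" (len 9), cursors c1@2 c2@4 c4@6 c3@8, authorship .1.2.4.3.
After op 3 (move_left): buffer="aowowogom" (len 9), cursors c1@1 c2@3 c4@5 c3@7, authorship .1.2.4.3.
After op 4 (move_left): buffer="aowowogom" (len 9), cursors c1@0 c2@2 c4@4 c3@6, authorship .1.2.4.3.
After op 5 (insert('u')): buffer="uaouwouwougom" (len 13), cursors c1@1 c2@4 c4@7 c3@10, authorship 1.12.24.43.3.
After op 6 (insert('y')): buffer="uyaouywouywouygom" (len 17), cursors c1@2 c2@6 c4@10 c3@14, authorship 11.122.244.433.3.
Authorship (.=original, N=cursor N): 1 1 . 1 2 2 . 2 4 4 . 4 3 3 . 3 .
Index 9: author = 4

Answer: cursor 4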